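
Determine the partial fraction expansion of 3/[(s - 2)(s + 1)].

3/(s - 2)(s + 1) = A/(s - 2) + B/(s + 1). A = 3/(2 + 1) = 1, B = 3/(-1 - 2) = -1
Result: 1/(s - 2) - 1/(s + 1)


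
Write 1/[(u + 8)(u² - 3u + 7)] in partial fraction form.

Cover-up at u = -8: A = 1/((-8)² - 3·(-8) + 7) = 1/95. Then B = -A = -1/95, C = -A·(-3 - 8) = 11/95
Result: (1/95)/(u + 8) - ((1/95)u - 11/95)/(u² - 3u + 7)


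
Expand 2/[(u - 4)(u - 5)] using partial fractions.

2/(u - 4)(u - 5) = α/(u - 4) + β/(u - 5). α = 2/(4 - 5) = -2, β = 2/(5 - 4) = 2
Result: -2/(u - 4) + 2/(u - 5)


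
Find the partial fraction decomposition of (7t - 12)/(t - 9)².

(7t - 12) = A(t - 9) + B. At t = 9: B = 7·9 - 12 = 51. Coeff of t: A = 7
Result: 7/(t - 9) + 51/(t - 9)²


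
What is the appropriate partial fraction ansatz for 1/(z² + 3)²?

Repeated quadratic factor: (αz + β)/(z² + 3) + (γz + δ)/(z² + 3)²


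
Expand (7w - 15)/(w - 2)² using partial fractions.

(7w - 15) = A(w - 2) + B. At w = 2: B = 7·2 - 15 = -1. Coeff of w: A = 7
Result: 7/(w - 2) - 1/(w - 2)²


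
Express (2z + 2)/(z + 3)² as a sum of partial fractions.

(2z + 2) = α(z + 3) + β. At z = -3: β = 2·(-3) + 2 = -4. Coeff of z: α = 2
Result: 2/(z + 3) - 4/(z + 3)²


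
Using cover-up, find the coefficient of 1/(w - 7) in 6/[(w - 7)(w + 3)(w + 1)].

Cover (w - 7), set w=7: 6/[(7 + 3)(7 + 1)] = 3/40


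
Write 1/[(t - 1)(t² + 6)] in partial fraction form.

Cover-up at t = 1: P = 1/(1² + 6) = 1/7. Then Q = -P = -1/7, R = -P·(0 + 1) = -1/7
Result: (1/7)/(t - 1) - ((1/7)t + 1/7)/(t² + 6)


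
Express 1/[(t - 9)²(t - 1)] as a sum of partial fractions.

Cover-up at t=1: C = 1/(1 - 9)² = 1/64. Cover-up at t=9: B = 1/(9 - 1) = 1/8. Comparing t² coeff: A = -C = -1/64
Result: (-1/64)/(t - 9) + (1/8)/(t - 9)² + (1/64)/(t - 1)


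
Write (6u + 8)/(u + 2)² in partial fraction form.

(6u + 8) = P(u + 2) + Q. At u = -2: Q = 6·(-2) + 8 = -4. Coeff of u: P = 6
Result: 6/(u + 2) - 4/(u + 2)²


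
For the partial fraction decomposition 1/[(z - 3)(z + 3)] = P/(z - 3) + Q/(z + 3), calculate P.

Cover-up at z = 3: P = 1/(3 + 3) = 1/6


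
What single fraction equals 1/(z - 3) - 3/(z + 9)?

Common denominator (z - 3)(z + 9). Numerator: 1(z + 9) - 3(z - 3) = (z + 9) - (3z - 9) = -2z + 18
Result: (-2z + 18)/[(z - 3)(z + 9)]


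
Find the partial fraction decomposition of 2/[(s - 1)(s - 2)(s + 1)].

Using cover-up method: P = -1, Q = 2/3, R = 1/3
Result: -1/(s - 1) + (2/3)/(s - 2) + (1/3)/(s + 1)


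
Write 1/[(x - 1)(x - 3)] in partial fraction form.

1/(x - 1)(x - 3) = α/(x - 1) + β/(x - 3). α = 1/(1 - 3) = -1/2, β = 1/(3 - 1) = 1/2
Result: (-1/2)/(x - 1) + (1/2)/(x - 3)


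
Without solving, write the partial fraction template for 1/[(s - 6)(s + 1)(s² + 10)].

Two linear + quadratic: A/(s - 6) + B/(s + 1) + (Cs + D)/(s² + 10)


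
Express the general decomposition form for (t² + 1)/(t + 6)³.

Repeated linear factor (power 3): α/(t + 6) + β/(t + 6)² + γ/(t + 6)³


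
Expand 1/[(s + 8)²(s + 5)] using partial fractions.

Cover-up at s=-5: γ = 1/(-5 + 8)² = 1/9. Cover-up at s=-8: β = 1/(-8 + 5) = -1/3. Comparing s² coeff: α = -γ = -1/9
Result: (-1/9)/(s + 8) - (1/3)/(s + 8)² + (1/9)/(s + 5)


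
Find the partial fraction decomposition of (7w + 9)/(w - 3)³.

(7w + 9) = α(w - 3)² + β(w - 3) + γ. At w = 3: γ = 7·3 + 9 = 30. Coefficients: α = 0, β = 7
Result: 7/(w - 3)² + 30/(w - 3)³


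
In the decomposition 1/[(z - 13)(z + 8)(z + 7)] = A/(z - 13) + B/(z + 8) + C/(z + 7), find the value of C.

Cover-up at z = -7: C = 1/[(-7 - 13)(-7 + 8)] = 1/[(-20)(1)] = -1/20


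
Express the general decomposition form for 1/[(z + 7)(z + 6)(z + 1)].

Three distinct linear factors: α/(z + 7) + β/(z + 6) + γ/(z + 1)


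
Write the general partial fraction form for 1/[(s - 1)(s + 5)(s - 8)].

Three distinct linear factors: A/(s - 1) + B/(s + 5) + C/(s - 8)


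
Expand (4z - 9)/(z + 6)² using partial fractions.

(4z - 9) = α(z + 6) + β. At z = -6: β = 4·(-6) - 9 = -33. Coeff of z: α = 4
Result: 4/(z + 6) - 33/(z + 6)²


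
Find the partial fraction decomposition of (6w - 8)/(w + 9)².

(6w - 8) = A(w + 9) + B. At w = -9: B = 6·(-9) - 8 = -62. Coeff of w: A = 6
Result: 6/(w + 9) - 62/(w + 9)²


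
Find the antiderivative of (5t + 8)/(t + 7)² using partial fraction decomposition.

Decompose: A = 5, B = 5·(-7) + 8 = -27, so (5t + 8)/(t + 7)² = 5/(t + 7) - 27/(t + 7)². Integrate: ∫ A/(t + 7) dt = 5 ln|(t + 7)|; ∫ B/(t + 7)² dt = 27/(t + 7). Sum: 5 ln|(t + 7)| + 27/(t + 7) + C


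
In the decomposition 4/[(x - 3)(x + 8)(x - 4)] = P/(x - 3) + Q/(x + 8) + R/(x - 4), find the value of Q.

Cover-up at x = -8: Q = 4/[(-8 - 3)(-8 - 4)] = 4/[(-11)(-12)] = 4/132 = 1/33


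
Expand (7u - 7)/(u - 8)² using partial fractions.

(7u - 7) = P(u - 8) + Q. At u = 8: Q = 7·8 - 7 = 49. Coeff of u: P = 7
Result: 7/(u - 8) + 49/(u - 8)²


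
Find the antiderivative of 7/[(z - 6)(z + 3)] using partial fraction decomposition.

Decompose: 7/[(z - 6)(z + 3)] = (7/9)/(z - 6) - (7/9)/(z + 3). Integrate each term: (7/9) ln|(z - 6)| - (7/9) ln|(z + 3)| + C


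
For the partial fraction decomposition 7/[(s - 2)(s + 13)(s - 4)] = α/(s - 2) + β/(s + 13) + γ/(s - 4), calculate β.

Cover-up at s = -13: β = 7/[(-13 - 2)(-13 - 4)] = 7/[(-15)(-17)] = 7/255


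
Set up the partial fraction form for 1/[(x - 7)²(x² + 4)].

Repeated linear + quadratic: α/(x - 7) + β/(x - 7)² + (γx + δ)/(x² + 4)


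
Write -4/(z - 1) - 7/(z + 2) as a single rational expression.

Common denominator (z - 1)(z + 2). Numerator: -4(z + 2) - 7(z - 1) = (-4z - 8) - (7z - 7) = -11z - 1
Result: (-11z - 1)/[(z - 1)(z + 2)]


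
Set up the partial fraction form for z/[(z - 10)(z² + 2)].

Linear + irreducible quadratic: P/(z - 10) + (Qz + R)/(z² + 2)


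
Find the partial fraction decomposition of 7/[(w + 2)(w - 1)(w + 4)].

Using cover-up method: A = -7/6, B = 7/15, C = 7/10
Result: (-7/6)/(w + 2) + (7/15)/(w - 1) + (7/10)/(w + 4)


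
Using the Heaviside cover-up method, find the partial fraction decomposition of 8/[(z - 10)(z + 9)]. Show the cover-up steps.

Cover (z - 10): set z=10, get P = 8/(10 + 9) = 8/19. Cover (z + 9): set z=-9, get Q = 8/(-9 - 10) = -8/19.
Result: (8/19)/(z - 10) - (8/19)/(z + 9)


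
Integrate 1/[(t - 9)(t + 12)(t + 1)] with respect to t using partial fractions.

Cover-up: α = 1/210, β = 1/231, γ = -1/110. Decomposition: (1/210)/(t - 9) + (1/231)/(t + 12) - (1/110)/(t + 1). Integrate each term: (1/210) ln|(t - 9)| + (1/231) ln|(t + 12)| - (1/110) ln|(t + 1)| + C


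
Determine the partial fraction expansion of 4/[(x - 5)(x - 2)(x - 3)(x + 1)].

Using Heaviside cover-up: (1/9)/(x - 5) + (4/9)/(x - 2) - (1/2)/(x - 3) - (1/18)/(x + 1)


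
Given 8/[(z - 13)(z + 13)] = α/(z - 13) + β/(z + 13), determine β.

Cover-up at z = -13: β = 8/(-13 - 13) = -8/26 = -4/13


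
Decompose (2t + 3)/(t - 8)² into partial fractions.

(2t + 3) = A(t - 8) + B. At t = 8: B = 2·8 + 3 = 19. Coeff of t: A = 2
Result: 2/(t - 8) + 19/(t - 8)²


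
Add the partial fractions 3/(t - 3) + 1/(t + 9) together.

Common denominator (t - 3)(t + 9). Numerator: 3(t + 9) + 1(t - 3) = (3t + 27) + (t - 3) = 4t + 24
Result: (4t + 24)/[(t - 3)(t + 9)]


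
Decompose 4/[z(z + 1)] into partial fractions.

4/z(z + 1) = A/z + B/(z + 1). A = 4/(0 + 1) = 4, B = 4/(-1 - 0) = -4
Result: 4/z - 4/(z + 1)


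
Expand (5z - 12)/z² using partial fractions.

(5z - 12) = Az + B. At z = 0: B = 5·0 - 12 = -12. Coeff of z: A = 5
Result: 5/z - 12/z²


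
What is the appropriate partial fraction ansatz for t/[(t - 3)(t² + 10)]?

Linear + irreducible quadratic: A/(t - 3) + (Bt + C)/(t² + 10)


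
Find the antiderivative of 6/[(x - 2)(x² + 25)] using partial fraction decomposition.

Cover-up at x=2: α = 6/(2²+25) = 6/29. Coeff matching: β = -6/29, γ = -12/29. Decomposition: (6/29)/(x - 2) - ((6/29)x + 12/29)/(x² + 25). Integrate: linear → ln, quadratic → (1/2)ln + arctan: (6/29) ln|(x - 2)| - (3/29) ln(x² + 25) - (12/145) arctan(x/5) + C


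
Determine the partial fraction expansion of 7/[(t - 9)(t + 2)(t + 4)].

Using cover-up method: α = 7/143, β = -7/22, γ = 7/26
Result: (7/143)/(t - 9) - (7/22)/(t + 2) + (7/26)/(t + 4)


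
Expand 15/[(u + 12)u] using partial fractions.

15/(u + 12)u = α/(u + 12) + β/u. α = 15/(-12 - 0) = -5/4, β = 15/(0 + 12) = 5/4
Result: (-5/4)/(u + 12) + (5/4)/u


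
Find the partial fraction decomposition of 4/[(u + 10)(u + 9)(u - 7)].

Using cover-up method: A = 4/17, B = -1/4, C = 1/68
Result: (4/17)/(u + 10) - (1/4)/(u + 9) + (1/68)/(u - 7)


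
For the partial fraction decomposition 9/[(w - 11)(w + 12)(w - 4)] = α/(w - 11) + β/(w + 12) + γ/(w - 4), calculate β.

Cover-up at w = -12: β = 9/[(-12 - 11)(-12 - 4)] = 9/[(-23)(-16)] = 9/368


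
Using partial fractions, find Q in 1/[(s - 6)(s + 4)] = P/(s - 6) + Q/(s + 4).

Cover-up at s = -4: Q = 1/(-4 - 6) = -1/10


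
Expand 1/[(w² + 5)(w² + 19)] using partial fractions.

Coefficient matching gives A = C = 0, B = 1/(19-5) = 1/14, D = -B = -1/14
Result: (1/14)/(w² + 5) - (1/14)/(w² + 19)


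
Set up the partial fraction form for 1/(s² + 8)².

Repeated quadratic factor: (As + B)/(s² + 8) + (Cs + D)/(s² + 8)²


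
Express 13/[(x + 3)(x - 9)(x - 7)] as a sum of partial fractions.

Using cover-up method: A = 13/120, B = 13/24, C = -13/20
Result: (13/120)/(x + 3) + (13/24)/(x - 9) - (13/20)/(x - 7)


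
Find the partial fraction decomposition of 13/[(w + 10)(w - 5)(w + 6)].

Using cover-up method: A = 13/60, B = 13/165, C = -13/44
Result: (13/60)/(w + 10) + (13/165)/(w - 5) - (13/44)/(w + 6)


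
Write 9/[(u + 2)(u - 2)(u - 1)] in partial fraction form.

Using cover-up method: P = 3/4, Q = 9/4, R = -3
Result: (3/4)/(u + 2) + (9/4)/(u - 2) - 3/(u - 1)


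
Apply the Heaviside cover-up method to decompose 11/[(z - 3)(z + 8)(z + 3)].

Cover (z - 3), z=3: A = 11/[(3 + 8)(3 + 3)] = 1/6. Cover (z + 8), z=-8: B = 11/[(-8 - 3)(-8 + 3)] = 1/5. Cover (z + 3), z=-3: C = 11/[(-3 - 3)(-3 + 8)] = -11/30.
Result: (1/6)/(z - 3) + (1/5)/(z + 8) - (11/30)/(z + 3)


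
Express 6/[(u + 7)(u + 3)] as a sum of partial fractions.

6/(u + 7)(u + 3) = P/(u + 7) + Q/(u + 3). P = 6/(-7 + 3) = -3/2, Q = 6/(-3 + 7) = 3/2
Result: (-3/2)/(u + 7) + (3/2)/(u + 3)


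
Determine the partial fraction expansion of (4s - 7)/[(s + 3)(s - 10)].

At s=-3: P = (4·(-3) - 7)/(-3 - 10) = 19/13. At s=10: Q = (4·10 - 7)/(10 + 3) = 33/13
Result: (19/13)/(s + 3) + (33/13)/(s - 10)


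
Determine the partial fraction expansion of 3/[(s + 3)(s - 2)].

3/(s + 3)(s - 2) = α/(s + 3) + β/(s - 2). α = 3/(-3 - 2) = -3/5, β = 3/(2 + 3) = 3/5
Result: (-3/5)/(s + 3) + (3/5)/(s - 2)


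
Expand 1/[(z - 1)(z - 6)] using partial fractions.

1/(z - 1)(z - 6) = α/(z - 1) + β/(z - 6). α = 1/(1 - 6) = -1/5, β = 1/(6 - 1) = 1/5
Result: (-1/5)/(z - 1) + (1/5)/(z - 6)


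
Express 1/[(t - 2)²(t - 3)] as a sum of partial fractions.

Cover-up at t=3: R = 1/(3 - 2)² = 1. Cover-up at t=2: Q = 1/(2 - 3) = -1. Comparing t² coeff: P = -R = -1
Result: -1/(t - 2) - 1/(t - 2)² + 1/(t - 3)


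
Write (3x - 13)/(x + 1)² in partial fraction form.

(3x - 13) = P(x + 1) + Q. At x = -1: Q = 3·(-1) - 13 = -16. Coeff of x: P = 3
Result: 3/(x + 1) - 16/(x + 1)²


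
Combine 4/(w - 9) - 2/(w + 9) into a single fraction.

Common denominator (w - 9)(w + 9). Numerator: 4(w + 9) - 2(w - 9) = (4w + 36) - (2w - 18) = 2w + 54
Result: (2w + 54)/[(w - 9)(w + 9)]


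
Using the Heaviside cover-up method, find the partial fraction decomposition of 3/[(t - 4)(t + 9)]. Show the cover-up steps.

Cover (t - 4): set t=4, get α = 3/(4 + 9) = 3/13. Cover (t + 9): set t=-9, get β = 3/(-9 - 4) = -3/13.
Result: (3/13)/(t - 4) - (3/13)/(t + 9)


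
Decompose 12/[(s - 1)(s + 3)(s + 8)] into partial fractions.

Using cover-up method: P = 1/3, Q = -3/5, R = 4/15
Result: (1/3)/(s - 1) - (3/5)/(s + 3) + (4/15)/(s + 8)


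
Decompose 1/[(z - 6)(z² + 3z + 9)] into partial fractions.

Cover-up at z = 6: A = 1/(6² + 3·6 + 9) = 1/63. Then B = -A = -1/63, C = -A·(3 + 6) = -1/7
Result: (1/63)/(z - 6) - ((1/63)z + 1/7)/(z² + 3z + 9)


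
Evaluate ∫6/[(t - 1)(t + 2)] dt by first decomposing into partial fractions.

Decompose: 6/[(t - 1)(t + 2)] = 2/(t - 1) - 2/(t + 2). Integrate each term: 2 ln|(t - 1)| - 2 ln|(t + 2)| + C


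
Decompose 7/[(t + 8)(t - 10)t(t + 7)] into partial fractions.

Using Heaviside cover-up: (-7/144)/(t + 8) + (7/3060)/(t - 10) - (1/80)/t + (1/17)/(t + 7)


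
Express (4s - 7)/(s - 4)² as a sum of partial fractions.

(4s - 7) = P(s - 4) + Q. At s = 4: Q = 4·4 - 7 = 9. Coeff of s: P = 4
Result: 4/(s - 4) + 9/(s - 4)²


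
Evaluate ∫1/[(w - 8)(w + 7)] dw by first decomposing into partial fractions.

Decompose: 1/[(w - 8)(w + 7)] = (1/15)/(w - 8) - (1/15)/(w + 7). Integrate each term: (1/15) ln|(w - 8)| - (1/15) ln|(w + 7)| + C


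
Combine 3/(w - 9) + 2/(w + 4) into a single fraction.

Common denominator (w - 9)(w + 4). Numerator: 3(w + 4) + 2(w - 9) = (3w + 12) + (2w - 18) = 5w - 6
Result: (5w - 6)/[(w - 9)(w + 4)]


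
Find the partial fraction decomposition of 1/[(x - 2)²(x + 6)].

Cover-up at x=-6: C = 1/(-6 - 2)² = 1/64. Cover-up at x=2: B = 1/(2 + 6) = 1/8. Comparing x² coeff: A = -C = -1/64
Result: (-1/64)/(x - 2) + (1/8)/(x - 2)² + (1/64)/(x + 6)


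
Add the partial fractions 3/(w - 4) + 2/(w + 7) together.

Common denominator (w - 4)(w + 7). Numerator: 3(w + 7) + 2(w - 4) = (3w + 21) + (2w - 8) = 5w + 13
Result: (5w + 13)/[(w - 4)(w + 7)]


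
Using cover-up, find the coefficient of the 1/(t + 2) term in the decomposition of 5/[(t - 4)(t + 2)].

Cover (t + 2), set t=-2: 5/((t - 4) at t=-2) = 5/(-6) = -5/6


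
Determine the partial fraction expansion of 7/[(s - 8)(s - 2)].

7/(s - 8)(s - 2) = α/(s - 8) + β/(s - 2). α = 7/(8 - 2) = 7/6, β = 7/(2 - 8) = -7/6
Result: (7/6)/(s - 8) - (7/6)/(s - 2)


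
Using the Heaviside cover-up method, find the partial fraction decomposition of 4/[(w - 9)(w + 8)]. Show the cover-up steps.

Cover (w - 9): set w=9, get α = 4/(9 + 8) = 4/17. Cover (w + 8): set w=-8, get β = 4/(-8 - 9) = -4/17.
Result: (4/17)/(w - 9) - (4/17)/(w + 8)


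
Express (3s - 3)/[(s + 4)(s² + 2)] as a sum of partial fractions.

At s=-4: P = (3·(-4) - 3)/((-4)² + 2) = -5/6. Q = -P = 5/6, R = 3 - (-4)·P = -1/3
Result: (-5/6)/(s + 4) + ((5/6)s - 1/3)/(s² + 2)


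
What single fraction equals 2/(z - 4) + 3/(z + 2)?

Common denominator (z - 4)(z + 2). Numerator: 2(z + 2) + 3(z - 4) = (2z + 4) + (3z - 12) = 5z - 8
Result: (5z - 8)/[(z - 4)(z + 2)]


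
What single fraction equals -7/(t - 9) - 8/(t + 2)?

Common denominator (t - 9)(t + 2). Numerator: -7(t + 2) - 8(t - 9) = (-7t - 14) - (8t - 72) = -15t + 58
Result: (-15t + 58)/[(t - 9)(t + 2)]


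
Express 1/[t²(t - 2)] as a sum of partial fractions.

Cover-up at t=2: C = 1/(2 - 0)² = 1/4. Cover-up at t=0: B = 1/(0 - 2) = -1/2. Comparing t² coeff: A = -C = -1/4
Result: (-1/4)/t - (1/2)/t² + (1/4)/(t - 2)


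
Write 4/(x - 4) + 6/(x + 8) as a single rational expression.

Common denominator (x - 4)(x + 8). Numerator: 4(x + 8) + 6(x - 4) = (4x + 32) + (6x - 24) = 10x + 8
Result: (10x + 8)/[(x - 4)(x + 8)]


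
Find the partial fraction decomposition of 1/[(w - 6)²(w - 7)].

Cover-up at w=7: C = 1/(7 - 6)² = 1. Cover-up at w=6: B = 1/(6 - 7) = -1. Comparing w² coeff: A = -C = -1
Result: -1/(w - 6) - 1/(w - 6)² + 1/(w - 7)


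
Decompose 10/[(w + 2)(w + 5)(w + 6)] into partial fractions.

Using cover-up method: P = 5/6, Q = -10/3, R = 5/2
Result: (5/6)/(w + 2) - (10/3)/(w + 5) + (5/2)/(w + 6)


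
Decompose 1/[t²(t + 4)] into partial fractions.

Cover-up at t=-4: R = 1/(-4 - 0)² = 1/16. Cover-up at t=0: Q = 1/(0 + 4) = 1/4. Comparing t² coeff: P = -R = -1/16
Result: (-1/16)/t + (1/4)/t² + (1/16)/(t + 4)


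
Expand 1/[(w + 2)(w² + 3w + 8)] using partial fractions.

Cover-up at w = -2: α = 1/((-2)² + 3·(-2) + 8) = 1/6. Then β = -α = -1/6, γ = -α·(3 - 2) = -1/6
Result: (1/6)/(w + 2) - ((1/6)w + 1/6)/(w² + 3w + 8)


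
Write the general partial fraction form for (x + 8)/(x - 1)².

Repeated linear factor: A/(x - 1) + B/(x - 1)²


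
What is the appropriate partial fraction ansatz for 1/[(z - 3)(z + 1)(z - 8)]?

Three distinct linear factors: α/(z - 3) + β/(z + 1) + γ/(z - 8)


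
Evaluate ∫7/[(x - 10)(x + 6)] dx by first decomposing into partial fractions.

Decompose: 7/[(x - 10)(x + 6)] = (7/16)/(x - 10) - (7/16)/(x + 6). Integrate each term: (7/16) ln|(x - 10)| - (7/16) ln|(x + 6)| + C


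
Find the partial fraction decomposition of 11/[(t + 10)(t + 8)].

11/(t + 10)(t + 8) = P/(t + 10) + Q/(t + 8). P = 11/(-10 + 8) = -11/2, Q = 11/(-8 + 10) = 11/2
Result: (-11/2)/(t + 10) + (11/2)/(t + 8)


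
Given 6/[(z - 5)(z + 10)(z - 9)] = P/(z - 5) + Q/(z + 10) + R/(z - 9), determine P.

Cover-up at z = 5: P = 6/[(5 + 10)(5 - 9)] = 6/[(15)(-4)] = -6/60 = -1/10


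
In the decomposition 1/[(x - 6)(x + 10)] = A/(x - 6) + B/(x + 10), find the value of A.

Cover-up at x = 6: A = 1/(6 + 10) = 1/16


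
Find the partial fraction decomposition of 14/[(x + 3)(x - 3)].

14/(x + 3)(x - 3) = α/(x + 3) + β/(x - 3). α = 14/(-3 - 3) = -7/3, β = 14/(3 + 3) = 7/3
Result: (-7/3)/(x + 3) + (7/3)/(x - 3)


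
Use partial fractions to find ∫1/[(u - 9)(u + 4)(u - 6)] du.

Cover-up: A = 1/39, B = 1/130, C = -1/30. Decomposition: (1/39)/(u - 9) + (1/130)/(u + 4) - (1/30)/(u - 6). Integrate each term: (1/39) ln|(u - 9)| + (1/130) ln|(u + 4)| - (1/30) ln|(u - 6)| + C


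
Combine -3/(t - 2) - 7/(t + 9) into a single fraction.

Common denominator (t - 2)(t + 9). Numerator: -3(t + 9) - 7(t - 2) = (-3t - 27) - (7t - 14) = -10t - 13
Result: (-10t - 13)/[(t - 2)(t + 9)]


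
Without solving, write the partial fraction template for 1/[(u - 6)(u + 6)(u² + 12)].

Two linear + quadratic: P/(u - 6) + Q/(u + 6) + (Ru + S)/(u² + 12)


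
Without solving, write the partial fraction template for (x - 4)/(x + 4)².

Repeated linear factor: A/(x + 4) + B/(x + 4)²


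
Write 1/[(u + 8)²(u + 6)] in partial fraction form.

Cover-up at u=-6: γ = 1/(-6 + 8)² = 1/4. Cover-up at u=-8: β = 1/(-8 + 6) = -1/2. Comparing u² coeff: α = -γ = -1/4
Result: (-1/4)/(u + 8) - (1/2)/(u + 8)² + (1/4)/(u + 6)


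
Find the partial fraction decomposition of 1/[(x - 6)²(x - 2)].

Cover-up at x=2: γ = 1/(2 - 6)² = 1/16. Cover-up at x=6: β = 1/(6 - 2) = 1/4. Comparing x² coeff: α = -γ = -1/16
Result: (-1/16)/(x - 6) + (1/4)/(x - 6)² + (1/16)/(x - 2)


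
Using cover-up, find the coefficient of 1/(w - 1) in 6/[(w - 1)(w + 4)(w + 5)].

Cover (w - 1), set w=1: 6/[(1 + 4)(1 + 5)] = 1/5


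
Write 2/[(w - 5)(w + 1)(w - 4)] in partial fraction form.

Using cover-up method: A = 1/3, B = 1/15, C = -2/5
Result: (1/3)/(w - 5) + (1/15)/(w + 1) - (2/5)/(w - 4)


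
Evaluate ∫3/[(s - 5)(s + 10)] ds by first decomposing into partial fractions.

Decompose: 3/[(s - 5)(s + 10)] = (1/5)/(s - 5) - (1/5)/(s + 10). Integrate each term: (1/5) ln|(s - 5)| - (1/5) ln|(s + 10)| + C


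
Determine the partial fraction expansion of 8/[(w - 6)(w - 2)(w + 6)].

Using cover-up method: α = 1/6, β = -1/4, γ = 1/12
Result: (1/6)/(w - 6) - (1/4)/(w - 2) + (1/12)/(w + 6)


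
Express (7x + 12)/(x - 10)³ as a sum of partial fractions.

(7x + 12) = A(x - 10)² + B(x - 10) + C. At x = 10: C = 7·10 + 12 = 82. Coefficients: A = 0, B = 7
Result: 7/(x - 10)² + 82/(x - 10)³


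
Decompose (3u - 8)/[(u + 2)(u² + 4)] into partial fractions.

At u=-2: α = (3·(-2) - 8)/((-2)² + 4) = -7/4. β = -α = 7/4, γ = 3 - (-2)·α = -1/2
Result: (-7/4)/(u + 2) + ((7/4)u - 1/2)/(u² + 4)


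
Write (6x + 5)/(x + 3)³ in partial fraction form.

(6x + 5) = P(x + 3)² + Q(x + 3) + R. At x = -3: R = 6·(-3) + 5 = -13. Coefficients: P = 0, Q = 6
Result: 6/(x + 3)² - 13/(x + 3)³


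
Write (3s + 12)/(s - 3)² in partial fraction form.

(3s + 12) = P(s - 3) + Q. At s = 3: Q = 3·3 + 12 = 21. Coeff of s: P = 3
Result: 3/(s - 3) + 21/(s - 3)²


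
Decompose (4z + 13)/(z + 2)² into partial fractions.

(4z + 13) = P(z + 2) + Q. At z = -2: Q = 4·(-2) + 13 = 5. Coeff of z: P = 4
Result: 4/(z + 2) + 5/(z + 2)²


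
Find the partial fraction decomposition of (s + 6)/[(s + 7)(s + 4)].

At s=-7: P = (1·(-7) + 6)/(-7 + 4) = 1/3. At s=-4: Q = (1·(-4) + 6)/(-4 + 7) = 2/3
Result: (1/3)/(s + 7) + (2/3)/(s + 4)


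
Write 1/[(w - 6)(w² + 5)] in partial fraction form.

Cover-up at w = 6: α = 1/(6² + 5) = 1/41. Then β = -α = -1/41, γ = -α·(0 + 6) = -6/41
Result: (1/41)/(w - 6) - ((1/41)w + 6/41)/(w² + 5)


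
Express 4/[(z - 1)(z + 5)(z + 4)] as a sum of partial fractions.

Using cover-up method: α = 2/15, β = 2/3, γ = -4/5
Result: (2/15)/(z - 1) + (2/3)/(z + 5) - (4/5)/(z + 4)


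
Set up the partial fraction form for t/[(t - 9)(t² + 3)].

Linear + irreducible quadratic: A/(t - 9) + (Bt + C)/(t² + 3)


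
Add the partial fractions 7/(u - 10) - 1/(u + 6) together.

Common denominator (u - 10)(u + 6). Numerator: 7(u + 6) - 1(u - 10) = (7u + 42) - (u - 10) = 6u + 52
Result: (6u + 52)/[(u - 10)(u + 6)]


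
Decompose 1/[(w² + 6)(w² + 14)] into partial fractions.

Coefficient matching gives P = R = 0, Q = 1/(14-6) = 1/8, S = -Q = -1/8
Result: (1/8)/(w² + 6) - (1/8)/(w² + 14)


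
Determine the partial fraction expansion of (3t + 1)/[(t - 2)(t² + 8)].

At t=2: P = (3·2 + 1)/(2² + 8) = 7/12. Q = -P = -7/12, R = 3 - 2·P = 11/6
Result: (7/12)/(t - 2) - ((7/12)t - 11/6)/(t² + 8)


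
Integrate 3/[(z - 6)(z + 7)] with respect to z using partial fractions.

Decompose: 3/[(z - 6)(z + 7)] = (3/13)/(z - 6) - (3/13)/(z + 7). Integrate each term: (3/13) ln|(z - 6)| - (3/13) ln|(z + 7)| + C


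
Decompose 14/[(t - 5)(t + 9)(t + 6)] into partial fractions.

Using cover-up method: P = 1/11, Q = 1/3, R = -14/33
Result: (1/11)/(t - 5) + (1/3)/(t + 9) - (14/33)/(t + 6)


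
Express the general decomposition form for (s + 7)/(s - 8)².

Repeated linear factor: P/(s - 8) + Q/(s - 8)²


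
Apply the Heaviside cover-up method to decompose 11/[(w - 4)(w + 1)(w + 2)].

Cover (w - 4), w=4: P = 11/[(4 + 1)(4 + 2)] = 11/30. Cover (w + 1), w=-1: Q = 11/[(-1 - 4)(-1 + 2)] = -11/5. Cover (w + 2), w=-2: R = 11/[(-2 - 4)(-2 + 1)] = 11/6.
Result: (11/30)/(w - 4) - (11/5)/(w + 1) + (11/6)/(w + 2)


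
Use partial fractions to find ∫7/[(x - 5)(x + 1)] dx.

Decompose: 7/[(x - 5)(x + 1)] = (7/6)/(x - 5) - (7/6)/(x + 1). Integrate each term: (7/6) ln|(x - 5)| - (7/6) ln|(x + 1)| + C


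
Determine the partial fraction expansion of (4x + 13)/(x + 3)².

(4x + 13) = P(x + 3) + Q. At x = -3: Q = 4·(-3) + 13 = 1. Coeff of x: P = 4
Result: 4/(x + 3) + 1/(x + 3)²


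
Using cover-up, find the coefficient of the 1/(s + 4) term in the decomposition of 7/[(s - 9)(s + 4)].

Cover (s + 4), set s=-4: 7/((s - 9) at s=-4) = 7/(-13) = -7/13


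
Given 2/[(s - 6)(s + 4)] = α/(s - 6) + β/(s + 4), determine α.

Cover-up at s = 6: α = 2/(6 + 4) = 2/10 = 1/5


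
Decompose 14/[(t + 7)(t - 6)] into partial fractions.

14/(t + 7)(t - 6) = A/(t + 7) + B/(t - 6). A = 14/(-7 - 6) = -14/13, B = 14/(6 + 7) = 14/13
Result: (-14/13)/(t + 7) + (14/13)/(t - 6)


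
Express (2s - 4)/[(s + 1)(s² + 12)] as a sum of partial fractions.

At s=-1: α = (2·(-1) - 4)/((-1)² + 12) = -6/13. β = -α = 6/13, γ = 2 - (-1)·α = 20/13
Result: (-6/13)/(s + 1) + ((6/13)s + 20/13)/(s² + 12)


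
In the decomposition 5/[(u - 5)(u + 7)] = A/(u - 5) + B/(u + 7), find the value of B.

Cover-up at u = -7: B = 5/(-7 - 5) = -5/12


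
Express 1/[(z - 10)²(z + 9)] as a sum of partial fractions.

Cover-up at z=-9: γ = 1/(-9 - 10)² = 1/361. Cover-up at z=10: β = 1/(10 + 9) = 1/19. Comparing z² coeff: α = -γ = -1/361
Result: (-1/361)/(z - 10) + (1/19)/(z - 10)² + (1/361)/(z + 9)


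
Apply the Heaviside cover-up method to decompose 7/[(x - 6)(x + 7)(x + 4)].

Cover (x - 6), x=6: α = 7/[(6 + 7)(6 + 4)] = 7/130. Cover (x + 7), x=-7: β = 7/[(-7 - 6)(-7 + 4)] = 7/39. Cover (x + 4), x=-4: γ = 7/[(-4 - 6)(-4 + 7)] = -7/30.
Result: (7/130)/(x - 6) + (7/39)/(x + 7) - (7/30)/(x + 4)


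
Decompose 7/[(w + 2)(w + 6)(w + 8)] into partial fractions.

Using cover-up method: α = 7/24, β = -7/8, γ = 7/12
Result: (7/24)/(w + 2) - (7/8)/(w + 6) + (7/12)/(w + 8)


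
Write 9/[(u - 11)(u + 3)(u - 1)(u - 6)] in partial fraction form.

Using Heaviside cover-up: (9/700)/(u - 11) - (1/56)/(u + 3) + (9/200)/(u - 1) - (1/25)/(u - 6)


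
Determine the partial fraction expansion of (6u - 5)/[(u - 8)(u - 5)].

At u=8: P = (6·8 - 5)/(8 - 5) = 43/3. At u=5: Q = (6·5 - 5)/(5 - 8) = -25/3
Result: (43/3)/(u - 8) - (25/3)/(u - 5)


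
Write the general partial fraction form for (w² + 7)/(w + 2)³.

Repeated linear factor (power 3): A/(w + 2) + B/(w + 2)² + C/(w + 2)³


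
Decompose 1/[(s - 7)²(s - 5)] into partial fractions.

Cover-up at s=5: R = 1/(5 - 7)² = 1/4. Cover-up at s=7: Q = 1/(7 - 5) = 1/2. Comparing s² coeff: P = -R = -1/4
Result: (-1/4)/(s - 7) + (1/2)/(s - 7)² + (1/4)/(s - 5)


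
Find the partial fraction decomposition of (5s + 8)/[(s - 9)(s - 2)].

At s=9: A = (5·9 + 8)/(9 - 2) = 53/7. At s=2: B = (5·2 + 8)/(2 - 9) = -18/7
Result: (53/7)/(s - 9) - (18/7)/(s - 2)


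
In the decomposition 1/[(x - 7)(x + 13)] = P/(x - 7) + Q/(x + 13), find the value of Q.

Cover-up at x = -13: Q = 1/(-13 - 7) = -1/20


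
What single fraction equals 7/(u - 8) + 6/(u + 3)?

Common denominator (u - 8)(u + 3). Numerator: 7(u + 3) + 6(u - 8) = (7u + 21) + (6u - 48) = 13u - 27
Result: (13u - 27)/[(u - 8)(u + 3)]


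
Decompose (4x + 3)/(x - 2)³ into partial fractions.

(4x + 3) = α(x - 2)² + β(x - 2) + γ. At x = 2: γ = 4·2 + 3 = 11. Coefficients: α = 0, β = 4
Result: 4/(x - 2)² + 11/(x - 2)³


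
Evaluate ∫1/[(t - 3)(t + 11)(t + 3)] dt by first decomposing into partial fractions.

Cover-up: P = 1/84, Q = 1/112, R = -1/48. Decomposition: (1/84)/(t - 3) + (1/112)/(t + 11) - (1/48)/(t + 3). Integrate each term: (1/84) ln|(t - 3)| + (1/112) ln|(t + 11)| - (1/48) ln|(t + 3)| + C


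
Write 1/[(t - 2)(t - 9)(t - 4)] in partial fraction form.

Using cover-up method: α = 1/14, β = 1/35, γ = -1/10
Result: (1/14)/(t - 2) + (1/35)/(t - 9) - (1/10)/(t - 4)


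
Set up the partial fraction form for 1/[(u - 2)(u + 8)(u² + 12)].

Two linear + quadratic: P/(u - 2) + Q/(u + 8) + (Ru + S)/(u² + 12)


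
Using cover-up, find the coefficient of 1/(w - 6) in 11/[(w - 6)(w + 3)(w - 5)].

Cover (w - 6), set w=6: 11/[(6 + 3)(6 - 5)] = 11/9


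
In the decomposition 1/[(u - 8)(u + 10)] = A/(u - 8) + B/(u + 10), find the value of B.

Cover-up at u = -10: B = 1/(-10 - 8) = -1/18


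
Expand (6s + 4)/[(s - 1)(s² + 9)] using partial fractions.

At s=1: α = (6·1 + 4)/(1² + 9) = 1. β = -α = -1, γ = 6 - 1·α = 5
Result: 1/(s - 1) - (s - 5)/(s² + 9)


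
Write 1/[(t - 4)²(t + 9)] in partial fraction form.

Cover-up at t=-9: γ = 1/(-9 - 4)² = 1/169. Cover-up at t=4: β = 1/(4 + 9) = 1/13. Comparing t² coeff: α = -γ = -1/169
Result: (-1/169)/(t - 4) + (1/13)/(t - 4)² + (1/169)/(t + 9)


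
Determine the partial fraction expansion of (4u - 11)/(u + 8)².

(4u - 11) = A(u + 8) + B. At u = -8: B = 4·(-8) - 11 = -43. Coeff of u: A = 4
Result: 4/(u + 8) - 43/(u + 8)²


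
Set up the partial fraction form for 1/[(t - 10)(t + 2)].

Distinct linear factors: P/(t - 10) + Q/(t + 2)


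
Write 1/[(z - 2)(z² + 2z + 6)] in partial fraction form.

Cover-up at z = 2: A = 1/(2² + 2·2 + 6) = 1/14. Then B = -A = -1/14, C = -A·(2 + 2) = -2/7
Result: (1/14)/(z - 2) - ((1/14)z + 2/7)/(z² + 2z + 6)


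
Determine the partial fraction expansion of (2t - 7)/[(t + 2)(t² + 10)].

At t=-2: A = (2·(-2) - 7)/((-2)² + 10) = -11/14. B = -A = 11/14, C = 2 - (-2)·A = 3/7
Result: (-11/14)/(t + 2) + ((11/14)t + 3/7)/(t² + 10)


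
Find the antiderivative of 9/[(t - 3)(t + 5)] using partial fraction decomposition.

Decompose: 9/[(t - 3)(t + 5)] = (9/8)/(t - 3) - (9/8)/(t + 5). Integrate each term: (9/8) ln|(t - 3)| - (9/8) ln|(t + 5)| + C


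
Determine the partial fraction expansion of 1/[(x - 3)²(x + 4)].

Cover-up at x=-4: C = 1/(-4 - 3)² = 1/49. Cover-up at x=3: B = 1/(3 + 4) = 1/7. Comparing x² coeff: A = -C = -1/49
Result: (-1/49)/(x - 3) + (1/7)/(x - 3)² + (1/49)/(x + 4)


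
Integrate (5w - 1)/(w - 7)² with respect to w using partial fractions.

Decompose: α = 5, β = 5·7 - 1 = 34, so (5w - 1)/(w - 7)² = 5/(w - 7) + 34/(w - 7)². Integrate: ∫ α/(w - 7) dw = 5 ln|(w - 7)|; ∫ β/(w - 7)² dw = -34/(w - 7). Sum: 5 ln|(w - 7)| - 34/(w - 7) + C


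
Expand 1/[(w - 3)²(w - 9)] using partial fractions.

Cover-up at w=9: γ = 1/(9 - 3)² = 1/36. Cover-up at w=3: β = 1/(3 - 9) = -1/6. Comparing w² coeff: α = -γ = -1/36
Result: (-1/36)/(w - 3) - (1/6)/(w - 3)² + (1/36)/(w - 9)


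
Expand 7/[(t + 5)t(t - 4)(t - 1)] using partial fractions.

Using Heaviside cover-up: (-7/270)/(t + 5) + (7/20)/t + (7/108)/(t - 4) - (7/18)/(t - 1)


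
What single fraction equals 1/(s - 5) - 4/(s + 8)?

Common denominator (s - 5)(s + 8). Numerator: 1(s + 8) - 4(s - 5) = (s + 8) - (4s - 20) = -3s + 28
Result: (-3s + 28)/[(s - 5)(s + 8)]


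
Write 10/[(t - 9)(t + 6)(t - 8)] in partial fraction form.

Using cover-up method: A = 2/3, B = 1/21, C = -5/7
Result: (2/3)/(t - 9) + (1/21)/(t + 6) - (5/7)/(t - 8)


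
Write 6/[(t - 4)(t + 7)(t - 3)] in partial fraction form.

Using cover-up method: P = 6/11, Q = 3/55, R = -3/5
Result: (6/11)/(t - 4) + (3/55)/(t + 7) - (3/5)/(t - 3)


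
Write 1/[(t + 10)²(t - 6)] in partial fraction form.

Cover-up at t=6: C = 1/(6 + 10)² = 1/256. Cover-up at t=-10: B = 1/(-10 - 6) = -1/16. Comparing t² coeff: A = -C = -1/256
Result: (-1/256)/(t + 10) - (1/16)/(t + 10)² + (1/256)/(t - 6)


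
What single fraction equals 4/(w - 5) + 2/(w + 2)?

Common denominator (w - 5)(w + 2). Numerator: 4(w + 2) + 2(w - 5) = (4w + 8) + (2w - 10) = 6w - 2
Result: (6w - 2)/[(w - 5)(w + 2)]


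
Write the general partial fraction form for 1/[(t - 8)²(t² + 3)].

Repeated linear + quadratic: α/(t - 8) + β/(t - 8)² + (γt + δ)/(t² + 3)


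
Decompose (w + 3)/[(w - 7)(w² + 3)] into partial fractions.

At w=7: A = (1·7 + 3)/(7² + 3) = 5/26. B = -A = -5/26, C = 1 - 7·A = -9/26
Result: (5/26)/(w - 7) - ((5/26)w + 9/26)/(w² + 3)


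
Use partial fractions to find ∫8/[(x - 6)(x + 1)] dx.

Decompose: 8/[(x - 6)(x + 1)] = (8/7)/(x - 6) - (8/7)/(x + 1). Integrate each term: (8/7) ln|(x - 6)| - (8/7) ln|(x + 1)| + C


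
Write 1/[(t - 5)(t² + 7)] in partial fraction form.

Cover-up at t = 5: α = 1/(5² + 7) = 1/32. Then β = -α = -1/32, γ = -α·(0 + 5) = -5/32
Result: (1/32)/(t - 5) - ((1/32)t + 5/32)/(t² + 7)


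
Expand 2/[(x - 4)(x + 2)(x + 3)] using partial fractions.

Using cover-up method: A = 1/21, B = -1/3, C = 2/7
Result: (1/21)/(x - 4) - (1/3)/(x + 2) + (2/7)/(x + 3)


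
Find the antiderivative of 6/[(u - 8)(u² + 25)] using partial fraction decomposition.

Cover-up at u=8: A = 6/(8²+25) = 6/89. Coeff matching: B = -6/89, C = -48/89. Decomposition: (6/89)/(u - 8) - ((6/89)u + 48/89)/(u² + 25). Integrate: linear → ln, quadratic → (1/2)ln + arctan: (6/89) ln|(u - 8)| - (3/89) ln(u² + 25) - (48/445) arctan(u/5) + C


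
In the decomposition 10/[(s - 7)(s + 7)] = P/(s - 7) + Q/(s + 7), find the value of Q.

Cover-up at s = -7: Q = 10/(-7 - 7) = -10/14 = -5/7


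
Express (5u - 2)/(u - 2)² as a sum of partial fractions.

(5u - 2) = A(u - 2) + B. At u = 2: B = 5·2 - 2 = 8. Coeff of u: A = 5
Result: 5/(u - 2) + 8/(u - 2)²


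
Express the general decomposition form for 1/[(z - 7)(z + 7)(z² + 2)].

Two linear + quadratic: P/(z - 7) + Q/(z + 7) + (Rz + S)/(z² + 2)


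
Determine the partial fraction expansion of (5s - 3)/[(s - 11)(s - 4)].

At s=11: α = (5·11 - 3)/(11 - 4) = 52/7. At s=4: β = (5·4 - 3)/(4 - 11) = -17/7
Result: (52/7)/(s - 11) - (17/7)/(s - 4)


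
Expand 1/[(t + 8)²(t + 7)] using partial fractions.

Cover-up at t=-7: γ = 1/(-7 + 8)² = 1. Cover-up at t=-8: β = 1/(-8 + 7) = -1. Comparing t² coeff: α = -γ = -1
Result: -1/(t + 8) - 1/(t + 8)² + 1/(t + 7)


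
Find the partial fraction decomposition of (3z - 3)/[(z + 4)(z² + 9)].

At z=-4: P = (3·(-4) - 3)/((-4)² + 9) = -3/5. Q = -P = 3/5, R = 3 - (-4)·P = 3/5
Result: (-3/5)/(z + 4) + ((3/5)z + 3/5)/(z² + 9)


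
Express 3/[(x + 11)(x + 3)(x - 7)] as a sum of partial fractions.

Using cover-up method: A = 1/48, B = -3/80, C = 1/60
Result: (1/48)/(x + 11) - (3/80)/(x + 3) + (1/60)/(x - 7)


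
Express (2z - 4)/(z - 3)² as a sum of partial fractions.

(2z - 4) = P(z - 3) + Q. At z = 3: Q = 2·3 - 4 = 2. Coeff of z: P = 2
Result: 2/(z - 3) + 2/(z - 3)²


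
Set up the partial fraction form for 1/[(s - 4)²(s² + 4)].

Repeated linear + quadratic: A/(s - 4) + B/(s - 4)² + (Cs + D)/(s² + 4)


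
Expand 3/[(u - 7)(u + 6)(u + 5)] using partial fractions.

Using cover-up method: α = 1/52, β = 3/13, γ = -1/4
Result: (1/52)/(u - 7) + (3/13)/(u + 6) - (1/4)/(u + 5)


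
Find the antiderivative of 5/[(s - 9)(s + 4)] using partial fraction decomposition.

Decompose: 5/[(s - 9)(s + 4)] = (5/13)/(s - 9) - (5/13)/(s + 4). Integrate each term: (5/13) ln|(s - 9)| - (5/13) ln|(s + 4)| + C


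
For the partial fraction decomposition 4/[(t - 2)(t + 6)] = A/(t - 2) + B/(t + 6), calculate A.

Cover-up at t = 2: A = 4/(2 + 6) = 4/8 = 1/2


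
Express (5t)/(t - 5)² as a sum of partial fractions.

(5t) = A(t - 5) + B. At t = 5: B = 5·5 + 0 = 25. Coeff of t: A = 5
Result: 5/(t - 5) + 25/(t - 5)²


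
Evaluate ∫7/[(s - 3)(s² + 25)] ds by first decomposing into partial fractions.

Cover-up at s=3: P = 7/(3²+25) = 7/34. Coeff matching: Q = -7/34, R = -21/34. Decomposition: (7/34)/(s - 3) - ((7/34)s + 21/34)/(s² + 25). Integrate: linear → ln, quadratic → (1/2)ln + arctan: (7/34) ln|(s - 3)| - (7/68) ln(s² + 25) - (21/170) arctan(s/5) + C


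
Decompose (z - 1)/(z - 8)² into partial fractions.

(z - 1) = A(z - 8) + B. At z = 8: B = 1·8 - 1 = 7. Coeff of z: A = 1
Result: 1/(z - 8) + 7/(z - 8)²


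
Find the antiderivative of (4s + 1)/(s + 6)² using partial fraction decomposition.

Decompose: P = 4, Q = 4·(-6) + 1 = -23, so (4s + 1)/(s + 6)² = 4/(s + 6) - 23/(s + 6)². Integrate: ∫ P/(s + 6) ds = 4 ln|(s + 6)|; ∫ Q/(s + 6)² ds = 23/(s + 6). Sum: 4 ln|(s + 6)| + 23/(s + 6) + C


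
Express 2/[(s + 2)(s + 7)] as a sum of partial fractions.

2/(s + 2)(s + 7) = A/(s + 2) + B/(s + 7). A = 2/(-2 + 7) = 2/5, B = 2/(-7 + 2) = -2/5
Result: (2/5)/(s + 2) - (2/5)/(s + 7)


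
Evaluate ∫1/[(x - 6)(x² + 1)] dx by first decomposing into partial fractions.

Cover-up at x=6: A = 1/(6²+1) = 1/37. Coeff matching: B = -1/37, C = -6/37. Decomposition: (1/37)/(x - 6) - ((1/37)x + 6/37)/(x² + 1). Integrate: linear → ln, quadratic → (1/2)ln + arctan: (1/37) ln|(x - 6)| - (1/74) ln(x² + 1) - (6/37) arctan(x) + C


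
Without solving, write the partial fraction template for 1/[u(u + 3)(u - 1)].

Three distinct linear factors: α/u + β/(u + 3) + γ/(u - 1)


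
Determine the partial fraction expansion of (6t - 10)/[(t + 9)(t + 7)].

At t=-9: α = (6·(-9) - 10)/(-9 + 7) = 32. At t=-7: β = (6·(-7) - 10)/(-7 + 9) = -26
Result: 32/(t + 9) - 26/(t + 7)


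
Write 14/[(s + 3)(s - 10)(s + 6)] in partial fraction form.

Using cover-up method: P = -14/39, Q = 7/104, R = 7/24
Result: (-14/39)/(s + 3) + (7/104)/(s - 10) + (7/24)/(s + 6)


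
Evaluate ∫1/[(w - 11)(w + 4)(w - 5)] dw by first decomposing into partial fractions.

Cover-up: P = 1/90, Q = 1/135, R = -1/54. Decomposition: (1/90)/(w - 11) + (1/135)/(w + 4) - (1/54)/(w - 5). Integrate each term: (1/90) ln|(w - 11)| + (1/135) ln|(w + 4)| - (1/54) ln|(w - 5)| + C


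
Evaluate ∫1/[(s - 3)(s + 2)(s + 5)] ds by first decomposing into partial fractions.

Cover-up: P = 1/40, Q = -1/15, R = 1/24. Decomposition: (1/40)/(s - 3) - (1/15)/(s + 2) + (1/24)/(s + 5). Integrate each term: (1/40) ln|(s - 3)| - (1/15) ln|(s + 2)| + (1/24) ln|(s + 5)| + C


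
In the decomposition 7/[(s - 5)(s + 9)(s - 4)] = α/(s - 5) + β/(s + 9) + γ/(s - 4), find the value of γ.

Cover-up at s = 4: γ = 7/[(4 - 5)(4 + 9)] = 7/[(-1)(13)] = -7/13


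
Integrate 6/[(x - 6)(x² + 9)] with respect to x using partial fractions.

Cover-up at x=6: P = 6/(6²+9) = 2/15. Coeff matching: Q = -2/15, R = -4/5. Decomposition: (2/15)/(x - 6) - ((2/15)x + 4/5)/(x² + 9). Integrate: linear → ln, quadratic → (1/2)ln + arctan: (2/15) ln|(x - 6)| - (1/15) ln(x² + 9) - (4/15) arctan(x/3) + C


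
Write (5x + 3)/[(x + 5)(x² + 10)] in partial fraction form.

At x=-5: A = (5·(-5) + 3)/((-5)² + 10) = -22/35. B = -A = 22/35, C = 5 - (-5)·A = 13/7
Result: (-22/35)/(x + 5) + ((22/35)x + 13/7)/(x² + 10)


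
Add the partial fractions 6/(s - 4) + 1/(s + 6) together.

Common denominator (s - 4)(s + 6). Numerator: 6(s + 6) + 1(s - 4) = (6s + 36) + (s - 4) = 7s + 32
Result: (7s + 32)/[(s - 4)(s + 6)]


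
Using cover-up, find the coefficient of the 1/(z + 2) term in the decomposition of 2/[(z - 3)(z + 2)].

Cover (z + 2), set z=-2: 2/((z - 3) at z=-2) = 2/(-5) = -2/5


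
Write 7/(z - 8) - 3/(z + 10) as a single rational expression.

Common denominator (z - 8)(z + 10). Numerator: 7(z + 10) - 3(z - 8) = (7z + 70) - (3z - 24) = 4z + 94
Result: (4z + 94)/[(z - 8)(z + 10)]


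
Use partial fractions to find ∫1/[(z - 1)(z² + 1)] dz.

Cover-up at z=1: A = 1/(1²+1) = 1/2. Coeff matching: B = -1/2, C = -1/2. Decomposition: (1/2)/(z - 1) - ((1/2)z + 1/2)/(z² + 1). Integrate: linear → ln, quadratic → (1/2)ln + arctan: (1/2) ln|(z - 1)| - (1/4) ln(z² + 1) - (1/2) arctan(z) + C


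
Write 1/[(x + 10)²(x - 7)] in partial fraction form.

Cover-up at x=7: C = 1/(7 + 10)² = 1/289. Cover-up at x=-10: B = 1/(-10 - 7) = -1/17. Comparing x² coeff: A = -C = -1/289
Result: (-1/289)/(x + 10) - (1/17)/(x + 10)² + (1/289)/(x - 7)


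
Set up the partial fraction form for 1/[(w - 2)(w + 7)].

Distinct linear factors: P/(w - 2) + Q/(w + 7)


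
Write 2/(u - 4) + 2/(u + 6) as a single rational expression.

Common denominator (u - 4)(u + 6). Numerator: 2(u + 6) + 2(u - 4) = (2u + 12) + (2u - 8) = 4u + 4
Result: (4u + 4)/[(u - 4)(u + 6)]


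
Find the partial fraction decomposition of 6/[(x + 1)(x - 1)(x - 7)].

Using cover-up method: A = 3/8, B = -1/2, C = 1/8
Result: (3/8)/(x + 1) - (1/2)/(x - 1) + (1/8)/(x - 7)


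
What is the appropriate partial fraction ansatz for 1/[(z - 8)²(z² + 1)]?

Repeated linear + quadratic: P/(z - 8) + Q/(z - 8)² + (Rz + S)/(z² + 1)


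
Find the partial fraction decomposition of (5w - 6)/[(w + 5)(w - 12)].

At w=-5: P = (5·(-5) - 6)/(-5 - 12) = 31/17. At w=12: Q = (5·12 - 6)/(12 + 5) = 54/17
Result: (31/17)/(w + 5) + (54/17)/(w - 12)


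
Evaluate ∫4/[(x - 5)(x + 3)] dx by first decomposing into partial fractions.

Decompose: 4/[(x - 5)(x + 3)] = (1/2)/(x - 5) - (1/2)/(x + 3). Integrate each term: (1/2) ln|(x - 5)| - (1/2) ln|(x + 3)| + C
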